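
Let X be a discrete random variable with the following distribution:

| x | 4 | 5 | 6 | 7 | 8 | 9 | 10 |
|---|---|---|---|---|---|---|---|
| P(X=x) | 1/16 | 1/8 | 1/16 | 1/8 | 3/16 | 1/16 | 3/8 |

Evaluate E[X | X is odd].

P(X is odd) = 1/8 + 1/8 + 1/16 = 5/16.
E[X | X is odd] = [5·1/8 + 7·1/8 + 9·1/16] / (5/16)
 = 33/16 / (5/16)
 = 33/5

6.6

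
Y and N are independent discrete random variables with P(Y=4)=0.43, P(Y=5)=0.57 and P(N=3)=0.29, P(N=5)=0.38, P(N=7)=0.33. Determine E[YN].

23.2156

E[YN] = Σ_y Σ_n yn · P(Y=y)P(N=n)
 = 12·0.1247 + 20·0.1634 + 28·0.1419 + 15·0.1653 + 25·0.2166 + 35·0.1881
 = 1.4964 + 3.268 + 3.9732 + 2.4795 + 5.415 + 6.5835
 = 23.2156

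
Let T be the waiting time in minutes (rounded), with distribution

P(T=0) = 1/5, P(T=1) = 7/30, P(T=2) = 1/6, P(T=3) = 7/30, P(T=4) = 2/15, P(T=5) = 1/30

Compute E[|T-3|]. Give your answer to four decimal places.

1.4333

E[|T-3|] = Σ |t-3|·P(T=t)
 = 3·1/5 + 2·7/30 + 1·1/6 + 0·7/30 + 1·2/15 + 2·1/30
 = 3/5 + 7/15 + 1/6 + 0 + 2/15 + 1/15
 = 43/30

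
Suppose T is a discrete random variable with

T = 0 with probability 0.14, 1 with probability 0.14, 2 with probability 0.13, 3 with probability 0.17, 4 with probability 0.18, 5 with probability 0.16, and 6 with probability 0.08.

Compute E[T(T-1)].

9.04

E[T(T-1)] = Σ t(t-1)·P(T=t)
 = 0·0.14 + 0·0.14 + 2·0.13 + 6·0.17 + 12·0.18 + 20·0.16 + 30·0.08
 = 0 + 0 + 0.26 + 1.02 + 2.16 + 3.2 + 2.4
 = 9.04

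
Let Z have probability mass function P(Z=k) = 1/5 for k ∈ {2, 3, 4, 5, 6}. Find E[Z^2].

E[Z^2] = Σ z^2·P(Z=z)
 = 4·1/5 + 9·1/5 + 16·1/5 + 25·1/5 + 36·1/5
 = 4/5 + 9/5 + 16/5 + 5 + 36/5
 = 18

18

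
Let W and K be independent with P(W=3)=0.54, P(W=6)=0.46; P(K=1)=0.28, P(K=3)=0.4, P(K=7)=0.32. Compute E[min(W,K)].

2.8816

E[min(W,K)] = Σ_w Σ_k min(w,k) · P(W=w)P(K=k)
 = 1·0.1512 + 3·0.216 + 3·0.1728 + 1·0.1288 + 3·0.184 + 6·0.1472
 = 0.1512 + 0.648 + 0.5184 + 0.1288 + 0.552 + 0.8832
 = 2.8816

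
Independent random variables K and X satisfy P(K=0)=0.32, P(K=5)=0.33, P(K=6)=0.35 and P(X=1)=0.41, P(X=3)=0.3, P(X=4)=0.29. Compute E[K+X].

E[K+X] = Σ_k Σ_x (k+x) · P(K=k)P(X=x)
 = 1·0.1312 + 3·0.096 + 4·0.0928 + 6·0.1353 + 8·0.099 + 9·0.0957 + 7·0.1435 + 9·0.105 + 10·0.1015
 = 0.1312 + 0.288 + 0.3712 + 0.8118 + 0.792 + 0.8613 + 1.0045 + 0.945 + 1.015
 = 6.22

6.22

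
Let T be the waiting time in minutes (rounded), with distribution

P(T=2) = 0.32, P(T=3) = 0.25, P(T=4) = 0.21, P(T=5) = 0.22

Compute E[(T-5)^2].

4.09

E[(T-5)^2] = Σ (t-5)^2·P(T=t)
 = 9·0.32 + 4·0.25 + 1·0.21 + 0·0.22
 = 2.88 + 1 + 0.21 + 0
 = 4.09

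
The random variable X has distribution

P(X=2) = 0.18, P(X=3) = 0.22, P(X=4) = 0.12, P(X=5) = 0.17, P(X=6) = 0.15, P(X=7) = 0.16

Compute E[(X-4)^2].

3.15

E[(X-4)^2] = Σ (x-4)^2·P(X=x)
 = 4·0.18 + 1·0.22 + 0·0.12 + 1·0.17 + 4·0.15 + 9·0.16
 = 0.72 + 0.22 + 0 + 0.17 + 0.6 + 1.44
 = 3.15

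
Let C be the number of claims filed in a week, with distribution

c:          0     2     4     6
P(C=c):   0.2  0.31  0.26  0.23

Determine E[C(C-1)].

E[C(C-1)] = Σ c(c-1)·P(C=c)
 = 0·0.2 + 2·0.31 + 12·0.26 + 30·0.23
 = 0 + 0.62 + 3.12 + 6.9
 = 10.64

10.64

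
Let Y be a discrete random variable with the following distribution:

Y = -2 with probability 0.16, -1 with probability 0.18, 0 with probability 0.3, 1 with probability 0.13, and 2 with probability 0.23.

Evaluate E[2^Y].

E[2^Y] = Σ 2^y·P(Y=y)
 = 0.25·0.16 + 0.5·0.18 + 1·0.3 + 2·0.13 + 4·0.23
 = 0.04 + 0.09 + 0.3 + 0.26 + 0.92
 = 1.61

1.61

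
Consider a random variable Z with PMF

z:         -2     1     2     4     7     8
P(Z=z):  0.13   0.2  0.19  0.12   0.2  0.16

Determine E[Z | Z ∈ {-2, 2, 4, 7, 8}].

P(Z ∈ {-2, 2, 4, 7, 8}) = 0.13 + 0.19 + 0.12 + 0.2 + 0.16 = 0.8.
E[Z | Z ∈ {-2, 2, 4, 7, 8}] = [(-2)·0.13 + 2·0.19 + 4·0.12 + 7·0.2 + 8·0.16] / 0.8
 = 3.28 / 0.8
 = 41/10

4.1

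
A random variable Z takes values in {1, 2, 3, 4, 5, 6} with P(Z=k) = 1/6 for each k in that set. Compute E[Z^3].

73.5

E[Z^3] = Σ z^3·P(Z=z)
 = 1·1/6 + 8·1/6 + 27·1/6 + 64·1/6 + 125·1/6 + 216·1/6
 = 1/6 + 4/3 + 9/2 + 32/3 + 125/6 + 36
 = 147/2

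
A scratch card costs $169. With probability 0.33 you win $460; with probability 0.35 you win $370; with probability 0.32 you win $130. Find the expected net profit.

E[payout] = 460·0.33 + 370·0.35 + 130·0.32
 = 151.8 + 129.5 + 41.6
 = 322.9
Net = 322.9 - 169 = 153.9

153.9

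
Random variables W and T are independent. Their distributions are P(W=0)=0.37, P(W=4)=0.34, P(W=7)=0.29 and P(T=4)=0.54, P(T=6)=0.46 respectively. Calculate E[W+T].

E[W+T] = Σ_w Σ_t (w+t) · P(W=w)P(T=t)
 = 4·0.1998 + 6·0.1702 + 8·0.1836 + 10·0.1564 + 11·0.1566 + 13·0.1334
 = 0.7992 + 1.0212 + 1.4688 + 1.564 + 1.7226 + 1.7342
 = 8.31

8.31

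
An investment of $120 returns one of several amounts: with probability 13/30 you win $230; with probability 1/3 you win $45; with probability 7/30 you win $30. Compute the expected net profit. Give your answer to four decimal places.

E[payout] = 230·13/30 + 45·1/3 + 30·7/30
 = 299/3 + 15 + 7
 = 365/3
Net = 365/3 - 120 = 5/3

1.6667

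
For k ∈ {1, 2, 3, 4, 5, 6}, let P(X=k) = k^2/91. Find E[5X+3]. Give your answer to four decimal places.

27.2308

E[5X+3] = Σ (5x+3)·P(X=x)
 = 8·1/91 + 13·4/91 + 18·9/91 + 23·16/91 + 28·25/91 + 33·36/91
 = 8/91 + 4/7 + 162/91 + 368/91 + 100/13 + 1188/91
 = 354/13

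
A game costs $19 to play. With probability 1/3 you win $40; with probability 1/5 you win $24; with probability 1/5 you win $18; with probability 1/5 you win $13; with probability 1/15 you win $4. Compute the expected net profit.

E[payout] = 40·1/3 + 24·1/5 + 18·1/5 + 13·1/5 + 4·1/15
 = 40/3 + 24/5 + 18/5 + 13/5 + 4/15
 = 123/5
Net = 123/5 - 19 = 28/5

5.6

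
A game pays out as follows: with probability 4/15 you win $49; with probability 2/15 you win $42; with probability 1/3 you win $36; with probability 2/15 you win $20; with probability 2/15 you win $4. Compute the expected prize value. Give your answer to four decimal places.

E[payout] = 49·4/15 + 42·2/15 + 36·1/3 + 20·2/15 + 4·2/15
 = 196/15 + 28/5 + 12 + 8/3 + 8/15
 = 508/15

33.8667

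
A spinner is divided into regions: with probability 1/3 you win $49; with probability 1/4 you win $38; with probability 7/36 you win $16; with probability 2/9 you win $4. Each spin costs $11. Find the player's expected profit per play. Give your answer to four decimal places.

E[payout] = 49·1/3 + 38·1/4 + 16·7/36 + 4·2/9
 = 49/3 + 19/2 + 28/9 + 8/9
 = 179/6
Net = 179/6 - 11 = 113/6

18.8333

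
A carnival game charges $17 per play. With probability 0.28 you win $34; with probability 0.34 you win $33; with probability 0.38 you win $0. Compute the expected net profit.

3.74

E[payout] = 34·0.28 + 33·0.34 + 0·0.38
 = 9.52 + 11.22 + 0
 = 20.74
Net = 20.74 - 17 = 3.74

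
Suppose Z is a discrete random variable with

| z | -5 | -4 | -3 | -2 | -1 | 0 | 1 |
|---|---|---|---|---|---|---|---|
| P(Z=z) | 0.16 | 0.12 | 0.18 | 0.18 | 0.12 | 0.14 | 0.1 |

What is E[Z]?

-2.2

E[Z] = Σ z·P(Z=z)
 = (-5)·0.16 + (-4)·0.12 + (-3)·0.18 + (-2)·0.18 + (-1)·0.12 + 0·0.14 + 1·0.1
 = (-0.8) + (-0.48) + (-0.54) + (-0.36) + (-0.12) + 0 + 0.1
 = -2.2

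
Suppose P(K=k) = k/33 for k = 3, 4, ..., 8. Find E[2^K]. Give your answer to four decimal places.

E[2^K] = Σ 2^k·P(K=k)
 = 8·1/11 + 16·4/33 + 32·5/33 + 64·2/11 + 128·7/33 + 256·8/33
 = 8/11 + 64/33 + 160/33 + 128/11 + 896/33 + 2048/33
 = 1192/11

108.3636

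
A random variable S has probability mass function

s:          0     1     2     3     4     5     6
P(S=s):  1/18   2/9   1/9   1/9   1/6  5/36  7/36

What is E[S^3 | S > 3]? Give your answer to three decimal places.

P(S > 3) = 1/6 + 5/36 + 7/36 = 1/2.
E[S^3 | S > 3] = [64·1/6 + 125·5/36 + 216·7/36] / (1/2)
 = 2521/36 / (1/2)
 = 2521/18

140.056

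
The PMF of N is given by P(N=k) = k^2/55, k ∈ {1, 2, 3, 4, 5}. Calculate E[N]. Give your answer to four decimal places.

E[N] = Σ n·P(N=n)
 = 1·1/55 + 2·4/55 + 3·9/55 + 4·16/55 + 5·5/11
 = 1/55 + 8/55 + 27/55 + 64/55 + 25/11
 = 45/11

4.0909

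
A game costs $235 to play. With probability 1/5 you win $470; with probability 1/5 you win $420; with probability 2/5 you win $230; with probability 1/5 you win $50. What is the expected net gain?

45

E[payout] = 470·1/5 + 420·1/5 + 230·2/5 + 50·1/5
 = 94 + 84 + 92 + 10
 = 280
Net = 280 - 235 = 45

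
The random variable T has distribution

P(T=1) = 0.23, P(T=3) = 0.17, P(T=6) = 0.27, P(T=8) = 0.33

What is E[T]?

5

E[T] = Σ t·P(T=t)
 = 1·0.23 + 3·0.17 + 6·0.27 + 8·0.33
 = 0.23 + 0.51 + 1.62 + 2.64
 = 5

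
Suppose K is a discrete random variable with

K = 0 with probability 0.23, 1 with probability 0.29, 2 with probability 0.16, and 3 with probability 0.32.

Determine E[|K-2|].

E[|K-2|] = Σ |k-2|·P(K=k)
 = 2·0.23 + 1·0.29 + 0·0.16 + 1·0.32
 = 0.46 + 0.29 + 0 + 0.32
 = 1.07

1.07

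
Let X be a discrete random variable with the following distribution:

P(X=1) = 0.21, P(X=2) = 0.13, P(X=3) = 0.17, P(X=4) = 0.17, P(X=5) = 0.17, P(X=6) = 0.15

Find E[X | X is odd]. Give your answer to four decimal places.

2.8545

P(X is odd) = 0.21 + 0.17 + 0.17 = 0.55.
E[X | X is odd] = [1·0.21 + 3·0.17 + 5·0.17] / 0.55
 = 1.57 / 0.55
 = 157/55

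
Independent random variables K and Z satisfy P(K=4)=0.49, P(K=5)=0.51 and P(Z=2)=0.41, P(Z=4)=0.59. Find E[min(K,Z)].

3.18

E[min(K,Z)] = Σ_k Σ_z min(k,z) · P(K=k)P(Z=z)
 = 2·0.2009 + 4·0.2891 + 2·0.2091 + 4·0.3009
 = 0.4018 + 1.1564 + 0.4182 + 1.2036
 = 3.18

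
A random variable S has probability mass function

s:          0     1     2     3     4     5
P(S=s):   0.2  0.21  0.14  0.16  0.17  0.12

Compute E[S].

E[S] = Σ s·P(S=s)
 = 0·0.2 + 1·0.21 + 2·0.14 + 3·0.16 + 4·0.17 + 5·0.12
 = 0 + 0.21 + 0.28 + 0.48 + 0.68 + 0.6
 = 2.25

2.25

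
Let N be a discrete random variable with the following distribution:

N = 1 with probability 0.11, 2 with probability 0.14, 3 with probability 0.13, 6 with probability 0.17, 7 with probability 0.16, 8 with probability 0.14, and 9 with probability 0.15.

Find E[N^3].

E[N^3] = Σ n^3·P(N=n)
 = 1·0.11 + 8·0.14 + 27·0.13 + 216·0.17 + 343·0.16 + 512·0.14 + 729·0.15
 = 0.11 + 1.12 + 3.51 + 36.72 + 54.88 + 71.68 + 109.35
 = 277.37

277.37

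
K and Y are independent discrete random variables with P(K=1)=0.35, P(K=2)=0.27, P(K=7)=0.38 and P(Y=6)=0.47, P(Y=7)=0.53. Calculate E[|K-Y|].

E[|K-Y|] = Σ_k Σ_y |k-y| · P(K=k)P(Y=y)
 = 5·0.1645 + 6·0.1855 + 4·0.1269 + 5·0.1431 + 1·0.1786 + 0·0.2014
 = 0.8225 + 1.113 + 0.5076 + 0.7155 + 0.1786 + 0
 = 3.3372

3.3372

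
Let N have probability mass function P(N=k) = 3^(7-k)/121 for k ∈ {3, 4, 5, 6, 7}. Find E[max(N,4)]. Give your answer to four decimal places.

E[max(N,4)] = Σ max(n,4)·P(N=n)
 = 4·81/121 + 4·27/121 + 5·9/121 + 6·3/121 + 7·1/121
 = 324/121 + 108/121 + 45/121 + 18/121 + 7/121
 = 502/121

4.1488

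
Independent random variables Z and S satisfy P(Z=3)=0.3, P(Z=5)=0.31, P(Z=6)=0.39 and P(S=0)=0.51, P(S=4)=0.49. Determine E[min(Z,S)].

E[min(Z,S)] = Σ_z Σ_s min(z,s) · P(Z=z)P(S=s)
 = 0·0.153 + 3·0.147 + 0·0.1581 + 4·0.1519 + 0·0.1989 + 4·0.1911
 = 0 + 0.441 + 0 + 0.6076 + 0 + 0.7644
 = 1.813

1.813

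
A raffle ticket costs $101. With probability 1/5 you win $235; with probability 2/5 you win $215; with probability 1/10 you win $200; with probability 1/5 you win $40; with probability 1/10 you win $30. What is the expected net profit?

E[payout] = 235·1/5 + 215·2/5 + 200·1/10 + 40·1/5 + 30·1/10
 = 47 + 86 + 20 + 8 + 3
 = 164
Net = 164 - 101 = 63

63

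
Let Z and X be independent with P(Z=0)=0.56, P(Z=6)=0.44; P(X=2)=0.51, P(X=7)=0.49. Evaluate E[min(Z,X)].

E[min(Z,X)] = Σ_z Σ_x min(z,x) · P(Z=z)P(X=x)
 = 0·0.2856 + 0·0.2744 + 2·0.2244 + 6·0.2156
 = 0 + 0 + 0.4488 + 1.2936
 = 1.7424

1.7424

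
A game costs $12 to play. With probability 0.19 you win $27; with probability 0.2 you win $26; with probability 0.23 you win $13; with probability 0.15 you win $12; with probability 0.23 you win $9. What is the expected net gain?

E[payout] = 27·0.19 + 26·0.2 + 13·0.23 + 12·0.15 + 9·0.23
 = 5.13 + 5.2 + 2.99 + 1.8 + 2.07
 = 17.19
Net = 17.19 - 12 = 5.19

5.19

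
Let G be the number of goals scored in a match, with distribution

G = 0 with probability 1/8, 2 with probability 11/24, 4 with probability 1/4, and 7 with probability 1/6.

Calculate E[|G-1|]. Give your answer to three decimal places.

2.333

E[|G-1|] = Σ |g-1|·P(G=g)
 = 1·1/8 + 1·11/24 + 3·1/4 + 6·1/6
 = 1/8 + 11/24 + 3/4 + 1
 = 7/3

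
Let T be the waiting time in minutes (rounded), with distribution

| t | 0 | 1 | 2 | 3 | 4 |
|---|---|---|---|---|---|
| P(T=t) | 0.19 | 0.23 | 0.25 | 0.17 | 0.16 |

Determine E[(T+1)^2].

10.08

E[(T+1)^2] = Σ (t+1)^2·P(T=t)
 = 1·0.19 + 4·0.23 + 9·0.25 + 16·0.17 + 25·0.16
 = 0.19 + 0.92 + 2.25 + 2.72 + 4
 = 10.08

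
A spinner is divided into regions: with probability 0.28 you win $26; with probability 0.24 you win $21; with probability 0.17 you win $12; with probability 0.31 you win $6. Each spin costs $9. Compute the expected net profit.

7.22

E[payout] = 26·0.28 + 21·0.24 + 12·0.17 + 6·0.31
 = 7.28 + 5.04 + 2.04 + 1.86
 = 16.22
Net = 16.22 - 9 = 7.22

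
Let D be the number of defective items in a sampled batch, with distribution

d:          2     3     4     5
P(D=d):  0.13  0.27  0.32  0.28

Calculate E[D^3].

E[D^3] = Σ d^3·P(D=d)
 = 8·0.13 + 27·0.27 + 64·0.32 + 125·0.28
 = 1.04 + 7.29 + 20.48 + 35
 = 63.81

63.81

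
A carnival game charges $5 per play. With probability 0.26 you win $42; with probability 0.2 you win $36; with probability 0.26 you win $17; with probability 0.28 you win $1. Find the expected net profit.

E[payout] = 42·0.26 + 36·0.2 + 17·0.26 + 1·0.28
 = 10.92 + 7.2 + 4.42 + 0.28
 = 22.82
Net = 22.82 - 5 = 17.82

17.82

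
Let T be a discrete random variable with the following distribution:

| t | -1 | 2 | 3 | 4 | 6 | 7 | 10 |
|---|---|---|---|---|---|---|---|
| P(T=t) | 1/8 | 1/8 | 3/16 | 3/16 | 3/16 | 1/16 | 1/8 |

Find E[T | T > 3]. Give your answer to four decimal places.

6.3333

P(T > 3) = 3/16 + 3/16 + 1/16 + 1/8 = 9/16.
E[T | T > 3] = [4·3/16 + 6·3/16 + 7·1/16 + 10·1/8] / (9/16)
 = 57/16 / (9/16)
 = 19/3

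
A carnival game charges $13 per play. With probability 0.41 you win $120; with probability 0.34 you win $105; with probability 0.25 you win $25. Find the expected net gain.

78.15

E[payout] = 120·0.41 + 105·0.34 + 25·0.25
 = 49.2 + 35.7 + 6.25
 = 91.15
Net = 91.15 - 13 = 78.15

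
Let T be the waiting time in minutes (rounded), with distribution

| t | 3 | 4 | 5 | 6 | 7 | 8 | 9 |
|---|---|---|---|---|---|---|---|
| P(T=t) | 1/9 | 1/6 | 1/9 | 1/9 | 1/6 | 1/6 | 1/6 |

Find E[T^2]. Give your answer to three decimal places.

42.778

E[T^2] = Σ t^2·P(T=t)
 = 9·1/9 + 16·1/6 + 25·1/9 + 36·1/9 + 49·1/6 + 64·1/6 + 81·1/6
 = 1 + 8/3 + 25/9 + 4 + 49/6 + 32/3 + 27/2
 = 385/9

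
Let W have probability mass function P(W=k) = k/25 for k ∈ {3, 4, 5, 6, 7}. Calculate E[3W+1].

E[3W+1] = Σ (3w+1)·P(W=w)
 = 10·3/25 + 13·4/25 + 16·1/5 + 19·6/25 + 22·7/25
 = 6/5 + 52/25 + 16/5 + 114/25 + 154/25
 = 86/5

17.2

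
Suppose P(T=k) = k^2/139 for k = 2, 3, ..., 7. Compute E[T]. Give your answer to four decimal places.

E[T] = Σ t·P(T=t)
 = 2·4/139 + 3·9/139 + 4·16/139 + 5·25/139 + 6·36/139 + 7·49/139
 = 8/139 + 27/139 + 64/139 + 125/139 + 216/139 + 343/139
 = 783/139

5.6331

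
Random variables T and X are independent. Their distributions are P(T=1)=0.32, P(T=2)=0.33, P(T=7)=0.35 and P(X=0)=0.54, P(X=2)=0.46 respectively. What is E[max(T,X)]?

3.5772

E[max(T,X)] = Σ_t Σ_x max(t,x) · P(T=t)P(X=x)
 = 1·0.1728 + 2·0.1472 + 2·0.1782 + 2·0.1518 + 7·0.189 + 7·0.161
 = 0.1728 + 0.2944 + 0.3564 + 0.3036 + 1.323 + 1.127
 = 3.5772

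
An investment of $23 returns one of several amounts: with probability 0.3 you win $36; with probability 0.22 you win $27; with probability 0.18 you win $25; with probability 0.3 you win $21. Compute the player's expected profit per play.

E[payout] = 36·0.3 + 27·0.22 + 25·0.18 + 21·0.3
 = 10.8 + 5.94 + 4.5 + 6.3
 = 27.54
Net = 27.54 - 23 = 4.54

4.54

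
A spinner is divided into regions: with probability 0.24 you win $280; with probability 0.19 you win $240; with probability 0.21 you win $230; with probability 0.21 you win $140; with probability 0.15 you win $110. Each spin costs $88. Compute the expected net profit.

119

E[payout] = 280·0.24 + 240·0.19 + 230·0.21 + 140·0.21 + 110·0.15
 = 67.2 + 45.6 + 48.3 + 29.4 + 16.5
 = 207
Net = 207 - 88 = 119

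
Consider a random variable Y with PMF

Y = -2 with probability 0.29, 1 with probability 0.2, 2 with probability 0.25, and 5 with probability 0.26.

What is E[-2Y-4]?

-6.84

E[-2Y-4] = Σ (-2y-4)·P(Y=y)
 = 0·0.29 + (-6)·0.2 + (-8)·0.25 + (-14)·0.26
 = 0 + (-1.2) + (-2) + (-3.64)
 = -6.84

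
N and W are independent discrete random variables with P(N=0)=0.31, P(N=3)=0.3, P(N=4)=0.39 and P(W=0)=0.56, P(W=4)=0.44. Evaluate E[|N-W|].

E[|N-W|] = Σ_n Σ_w |n-w| · P(N=n)P(W=w)
 = 0·0.1736 + 4·0.1364 + 3·0.168 + 1·0.132 + 4·0.2184 + 0·0.1716
 = 0 + 0.5456 + 0.504 + 0.132 + 0.8736 + 0
 = 2.0552

2.0552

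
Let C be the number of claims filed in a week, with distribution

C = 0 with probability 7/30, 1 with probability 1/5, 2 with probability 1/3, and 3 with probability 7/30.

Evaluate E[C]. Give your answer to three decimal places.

E[C] = Σ c·P(C=c)
 = 0·7/30 + 1·1/5 + 2·1/3 + 3·7/30
 = 0 + 1/5 + 2/3 + 7/10
 = 47/30

1.567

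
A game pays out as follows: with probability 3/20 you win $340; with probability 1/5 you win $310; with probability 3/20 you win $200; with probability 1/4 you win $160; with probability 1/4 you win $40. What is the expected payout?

193

E[payout] = 340·3/20 + 310·1/5 + 200·3/20 + 160·1/4 + 40·1/4
 = 51 + 62 + 30 + 40 + 10
 = 193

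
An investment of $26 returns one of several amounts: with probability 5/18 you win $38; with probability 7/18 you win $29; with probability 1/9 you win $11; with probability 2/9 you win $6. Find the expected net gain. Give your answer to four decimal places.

E[payout] = 38·5/18 + 29·7/18 + 11·1/9 + 6·2/9
 = 95/9 + 203/18 + 11/9 + 4/3
 = 439/18
Net = 439/18 - 26 = -29/18

-1.6111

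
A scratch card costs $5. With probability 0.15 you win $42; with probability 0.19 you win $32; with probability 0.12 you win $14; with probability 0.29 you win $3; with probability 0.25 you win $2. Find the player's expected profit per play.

E[payout] = 42·0.15 + 32·0.19 + 14·0.12 + 3·0.29 + 2·0.25
 = 6.3 + 6.08 + 1.68 + 0.87 + 0.5
 = 15.43
Net = 15.43 - 5 = 10.43

10.43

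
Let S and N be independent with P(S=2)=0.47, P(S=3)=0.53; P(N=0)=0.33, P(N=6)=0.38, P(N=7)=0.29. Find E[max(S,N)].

5.1449

E[max(S,N)] = Σ_s Σ_n max(s,n) · P(S=s)P(N=n)
 = 2·0.1551 + 6·0.1786 + 7·0.1363 + 3·0.1749 + 6·0.2014 + 7·0.1537
 = 0.3102 + 1.0716 + 0.9541 + 0.5247 + 1.2084 + 1.0759
 = 5.1449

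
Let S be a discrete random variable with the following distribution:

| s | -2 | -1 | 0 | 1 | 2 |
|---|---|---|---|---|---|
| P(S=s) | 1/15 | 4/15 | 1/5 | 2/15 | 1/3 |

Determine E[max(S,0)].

0.8

E[max(S,0)] = Σ max(s,0)·P(S=s)
 = 0·1/15 + 0·4/15 + 0·1/5 + 1·2/15 + 2·1/3
 = 0 + 0 + 0 + 2/15 + 2/3
 = 4/5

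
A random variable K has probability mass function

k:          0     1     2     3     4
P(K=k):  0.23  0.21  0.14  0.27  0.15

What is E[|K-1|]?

E[|K-1|] = Σ |k-1|·P(K=k)
 = 1·0.23 + 0·0.21 + 1·0.14 + 2·0.27 + 3·0.15
 = 0.23 + 0 + 0.14 + 0.54 + 0.45
 = 1.36

1.36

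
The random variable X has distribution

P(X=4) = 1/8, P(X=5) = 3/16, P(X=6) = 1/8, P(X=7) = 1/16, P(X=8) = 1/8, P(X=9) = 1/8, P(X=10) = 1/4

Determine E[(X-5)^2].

9.875

E[(X-5)^2] = Σ (x-5)^2·P(X=x)
 = 1·1/8 + 0·3/16 + 1·1/8 + 4·1/16 + 9·1/8 + 16·1/8 + 25·1/4
 = 1/8 + 0 + 1/8 + 1/4 + 9/8 + 2 + 25/4
 = 79/8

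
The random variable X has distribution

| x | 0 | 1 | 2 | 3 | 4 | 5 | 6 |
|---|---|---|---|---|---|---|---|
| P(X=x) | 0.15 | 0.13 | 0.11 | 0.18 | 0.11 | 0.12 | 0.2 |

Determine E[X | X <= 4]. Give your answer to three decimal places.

P(X <= 4) = 0.15 + 0.13 + 0.11 + 0.18 + 0.11 = 0.68.
E[X | X <= 4] = [0·0.15 + 1·0.13 + 2·0.11 + 3·0.18 + 4·0.11] / 0.68
 = 1.33 / 0.68
 = 133/68

1.956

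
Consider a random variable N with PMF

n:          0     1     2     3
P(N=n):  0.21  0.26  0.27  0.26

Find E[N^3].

E[N^3] = Σ n^3·P(N=n)
 = 0·0.21 + 1·0.26 + 8·0.27 + 27·0.26
 = 0 + 0.26 + 2.16 + 7.02
 = 9.44

9.44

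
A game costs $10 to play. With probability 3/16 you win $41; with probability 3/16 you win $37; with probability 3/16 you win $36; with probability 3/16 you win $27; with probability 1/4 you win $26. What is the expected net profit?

E[payout] = 41·3/16 + 37·3/16 + 36·3/16 + 27·3/16 + 26·1/4
 = 123/16 + 111/16 + 27/4 + 81/16 + 13/2
 = 527/16
Net = 527/16 - 10 = 367/16

22.9375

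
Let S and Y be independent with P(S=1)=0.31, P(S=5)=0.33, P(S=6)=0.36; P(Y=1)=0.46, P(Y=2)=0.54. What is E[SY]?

E[SY] = Σ_s Σ_y sy · P(S=s)P(Y=y)
 = 1·0.1426 + 2·0.1674 + 5·0.1518 + 10·0.1782 + 6·0.1656 + 12·0.1944
 = 0.1426 + 0.3348 + 0.759 + 1.782 + 0.9936 + 2.3328
 = 6.3448

6.3448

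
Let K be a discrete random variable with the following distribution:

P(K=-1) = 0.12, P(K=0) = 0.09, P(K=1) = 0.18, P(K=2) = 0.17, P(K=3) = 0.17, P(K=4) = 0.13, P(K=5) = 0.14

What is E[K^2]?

8.09

E[K^2] = Σ k^2·P(K=k)
 = 1·0.12 + 0·0.09 + 1·0.18 + 4·0.17 + 9·0.17 + 16·0.13 + 25·0.14
 = 0.12 + 0 + 0.18 + 0.68 + 1.53 + 2.08 + 3.5
 = 8.09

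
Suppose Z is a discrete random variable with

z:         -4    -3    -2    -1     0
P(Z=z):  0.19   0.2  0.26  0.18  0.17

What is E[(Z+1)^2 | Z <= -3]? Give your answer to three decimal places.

P(Z <= -3) = 0.19 + 0.2 = 0.39.
E[(Z+1)^2 | Z <= -3] = [9·0.19 + 4·0.2] / 0.39
 = 2.51 / 0.39
 = 251/39

6.436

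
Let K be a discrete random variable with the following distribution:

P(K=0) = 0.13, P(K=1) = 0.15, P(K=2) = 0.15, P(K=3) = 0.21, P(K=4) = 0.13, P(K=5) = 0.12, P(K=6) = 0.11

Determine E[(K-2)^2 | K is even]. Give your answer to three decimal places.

5.385

P(K is even) = 0.13 + 0.15 + 0.13 + 0.11 = 0.52.
E[(K-2)^2 | K is even] = [4·0.13 + 0·0.15 + 4·0.13 + 16·0.11] / 0.52
 = 2.8 / 0.52
 = 70/13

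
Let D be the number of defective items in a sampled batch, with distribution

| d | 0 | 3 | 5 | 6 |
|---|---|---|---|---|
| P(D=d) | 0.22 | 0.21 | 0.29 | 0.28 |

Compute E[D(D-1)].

E[D(D-1)] = Σ d(d-1)·P(D=d)
 = 0·0.22 + 6·0.21 + 20·0.29 + 30·0.28
 = 0 + 1.26 + 5.8 + 8.4
 = 15.46

15.46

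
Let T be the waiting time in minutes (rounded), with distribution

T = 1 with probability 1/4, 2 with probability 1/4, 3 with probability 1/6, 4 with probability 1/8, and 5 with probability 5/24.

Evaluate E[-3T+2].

E[-3T+2] = Σ (-3t+2)·P(T=t)
 = (-1)·1/4 + (-4)·1/4 + (-7)·1/6 + (-10)·1/8 + (-13)·5/24
 = (-1/4) + (-1) + (-7/6) + (-5/4) + (-65/24)
 = -51/8

-6.375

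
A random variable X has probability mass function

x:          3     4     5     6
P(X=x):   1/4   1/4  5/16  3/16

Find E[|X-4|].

0.9375

E[|X-4|] = Σ |x-4|·P(X=x)
 = 1·1/4 + 0·1/4 + 1·5/16 + 2·3/16
 = 1/4 + 0 + 5/16 + 3/8
 = 15/16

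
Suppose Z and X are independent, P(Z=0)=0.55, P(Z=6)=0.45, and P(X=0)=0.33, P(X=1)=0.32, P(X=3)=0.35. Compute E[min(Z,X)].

E[min(Z,X)] = Σ_z Σ_x min(z,x) · P(Z=z)P(X=x)
 = 0·0.1815 + 0·0.176 + 0·0.1925 + 0·0.1485 + 1·0.144 + 3·0.1575
 = 0 + 0 + 0 + 0 + 0.144 + 0.4725
 = 0.6165

0.6165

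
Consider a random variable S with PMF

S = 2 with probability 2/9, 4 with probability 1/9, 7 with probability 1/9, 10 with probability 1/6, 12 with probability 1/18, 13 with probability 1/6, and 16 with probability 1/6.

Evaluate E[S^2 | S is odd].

P(S is odd) = 1/9 + 1/6 = 5/18.
E[S^2 | S is odd] = [49·1/9 + 169·1/6] / (5/18)
 = 605/18 / (5/18)
 = 121

121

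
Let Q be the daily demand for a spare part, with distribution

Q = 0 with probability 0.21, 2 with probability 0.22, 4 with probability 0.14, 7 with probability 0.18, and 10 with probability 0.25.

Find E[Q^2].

E[Q^2] = Σ q^2·P(Q=q)
 = 0·0.21 + 4·0.22 + 16·0.14 + 49·0.18 + 100·0.25
 = 0 + 0.88 + 2.24 + 8.82 + 25
 = 36.94

36.94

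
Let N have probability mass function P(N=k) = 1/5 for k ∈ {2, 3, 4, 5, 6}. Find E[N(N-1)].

E[N(N-1)] = Σ n(n-1)·P(N=n)
 = 2·1/5 + 6·1/5 + 12·1/5 + 20·1/5 + 30·1/5
 = 2/5 + 6/5 + 12/5 + 4 + 6
 = 14

14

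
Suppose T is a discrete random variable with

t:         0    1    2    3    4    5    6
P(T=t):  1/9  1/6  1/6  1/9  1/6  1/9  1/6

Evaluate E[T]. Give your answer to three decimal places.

3.056

E[T] = Σ t·P(T=t)
 = 0·1/9 + 1·1/6 + 2·1/6 + 3·1/9 + 4·1/6 + 5·1/9 + 6·1/6
 = 0 + 1/6 + 1/3 + 1/3 + 2/3 + 5/9 + 1
 = 55/18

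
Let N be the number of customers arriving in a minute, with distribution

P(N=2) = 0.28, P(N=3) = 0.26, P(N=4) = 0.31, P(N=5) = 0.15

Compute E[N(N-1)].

E[N(N-1)] = Σ n(n-1)·P(N=n)
 = 2·0.28 + 6·0.26 + 12·0.31 + 20·0.15
 = 0.56 + 1.56 + 3.72 + 3
 = 8.84

8.84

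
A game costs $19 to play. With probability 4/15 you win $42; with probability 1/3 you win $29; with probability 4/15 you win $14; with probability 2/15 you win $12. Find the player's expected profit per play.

E[payout] = 42·4/15 + 29·1/3 + 14·4/15 + 12·2/15
 = 56/5 + 29/3 + 56/15 + 8/5
 = 131/5
Net = 131/5 - 19 = 36/5

7.2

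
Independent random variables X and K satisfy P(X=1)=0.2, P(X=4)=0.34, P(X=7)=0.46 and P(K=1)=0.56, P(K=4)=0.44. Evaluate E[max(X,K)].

E[max(X,K)] = Σ_x Σ_k max(x,k) · P(X=x)P(K=k)
 = 1·0.112 + 4·0.088 + 4·0.1904 + 4·0.1496 + 7·0.2576 + 7·0.2024
 = 0.112 + 0.352 + 0.7616 + 0.5984 + 1.8032 + 1.4168
 = 5.044

5.044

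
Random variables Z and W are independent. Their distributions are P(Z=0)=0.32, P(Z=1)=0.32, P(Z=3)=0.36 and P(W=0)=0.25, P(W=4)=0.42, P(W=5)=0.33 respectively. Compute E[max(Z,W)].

E[max(Z,W)] = Σ_z Σ_w max(z,w) · P(Z=z)P(W=w)
 = 0·0.08 + 4·0.1344 + 5·0.1056 + 1·0.08 + 4·0.1344 + 5·0.1056 + 3·0.09 + 4·0.1512 + 5·0.1188
 = 0 + 0.5376 + 0.528 + 0.08 + 0.5376 + 0.528 + 0.27 + 0.6048 + 0.594
 = 3.68

3.68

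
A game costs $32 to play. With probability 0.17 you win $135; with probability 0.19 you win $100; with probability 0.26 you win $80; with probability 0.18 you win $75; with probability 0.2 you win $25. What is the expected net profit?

49.25

E[payout] = 135·0.17 + 100·0.19 + 80·0.26 + 75·0.18 + 25·0.2
 = 22.95 + 19 + 20.8 + 13.5 + 5
 = 81.25
Net = 81.25 - 32 = 49.25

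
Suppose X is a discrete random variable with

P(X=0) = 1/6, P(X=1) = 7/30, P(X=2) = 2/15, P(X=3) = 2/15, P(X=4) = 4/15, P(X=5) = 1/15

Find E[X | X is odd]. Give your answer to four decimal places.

P(X is odd) = 7/30 + 2/15 + 1/15 = 13/30.
E[X | X is odd] = [1·7/30 + 3·2/15 + 5·1/15] / (13/30)
 = 29/30 / (13/30)
 = 29/13

2.2308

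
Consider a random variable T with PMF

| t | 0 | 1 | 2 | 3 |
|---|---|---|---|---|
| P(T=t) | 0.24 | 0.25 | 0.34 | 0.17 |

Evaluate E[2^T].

3.46

E[2^T] = Σ 2^t·P(T=t)
 = 1·0.24 + 2·0.25 + 4·0.34 + 8·0.17
 = 0.24 + 0.5 + 1.36 + 1.36
 = 3.46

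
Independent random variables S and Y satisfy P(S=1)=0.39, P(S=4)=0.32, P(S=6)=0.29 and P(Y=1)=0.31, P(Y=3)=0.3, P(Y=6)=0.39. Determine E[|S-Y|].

E[|S-Y|] = Σ_s Σ_y |s-y| · P(S=s)P(Y=y)
 = 0·0.1209 + 2·0.117 + 5·0.1521 + 3·0.0992 + 1·0.096 + 2·0.1248 + 5·0.0899 + 3·0.087 + 0·0.1131
 = 0 + 0.234 + 0.7605 + 0.2976 + 0.096 + 0.2496 + 0.4495 + 0.261 + 0
 = 2.3482

2.3482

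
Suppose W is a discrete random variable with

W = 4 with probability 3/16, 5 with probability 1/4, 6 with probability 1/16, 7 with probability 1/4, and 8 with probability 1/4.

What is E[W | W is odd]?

6

P(W is odd) = 1/4 + 1/4 = 1/2.
E[W | W is odd] = [5·1/4 + 7·1/4] / (1/2)
 = 3 / (1/2)
 = 6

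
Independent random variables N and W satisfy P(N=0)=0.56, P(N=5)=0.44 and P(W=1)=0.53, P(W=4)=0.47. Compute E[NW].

5.302

E[NW] = Σ_n Σ_w nw · P(N=n)P(W=w)
 = 0·0.2968 + 0·0.2632 + 5·0.2332 + 20·0.2068
 = 0 + 0 + 1.166 + 4.136
 = 5.302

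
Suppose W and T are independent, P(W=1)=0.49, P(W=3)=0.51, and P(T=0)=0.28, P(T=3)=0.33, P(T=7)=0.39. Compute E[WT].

7.5144

E[WT] = Σ_w Σ_t wt · P(W=w)P(T=t)
 = 0·0.1372 + 3·0.1617 + 7·0.1911 + 0·0.1428 + 9·0.1683 + 21·0.1989
 = 0 + 0.4851 + 1.3377 + 0 + 1.5147 + 4.1769
 = 7.5144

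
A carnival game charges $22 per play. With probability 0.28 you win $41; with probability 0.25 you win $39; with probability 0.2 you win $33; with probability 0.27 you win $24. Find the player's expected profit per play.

E[payout] = 41·0.28 + 39·0.25 + 33·0.2 + 24·0.27
 = 11.48 + 9.75 + 6.6 + 6.48
 = 34.31
Net = 34.31 - 22 = 12.31

12.31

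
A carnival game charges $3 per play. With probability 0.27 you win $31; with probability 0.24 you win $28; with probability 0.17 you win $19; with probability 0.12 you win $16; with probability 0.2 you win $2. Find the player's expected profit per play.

E[payout] = 31·0.27 + 28·0.24 + 19·0.17 + 16·0.12 + 2·0.2
 = 8.37 + 6.72 + 3.23 + 1.92 + 0.4
 = 20.64
Net = 20.64 - 3 = 17.64

17.64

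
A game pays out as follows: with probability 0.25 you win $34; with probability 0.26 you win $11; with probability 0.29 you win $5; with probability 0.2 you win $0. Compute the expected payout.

12.81

E[payout] = 34·0.25 + 11·0.26 + 5·0.29 + 0·0.2
 = 8.5 + 2.86 + 1.45 + 0
 = 12.81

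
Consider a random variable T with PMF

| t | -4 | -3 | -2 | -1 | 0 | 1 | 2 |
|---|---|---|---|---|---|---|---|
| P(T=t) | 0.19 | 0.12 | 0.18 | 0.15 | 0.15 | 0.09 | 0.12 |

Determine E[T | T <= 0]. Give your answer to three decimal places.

P(T <= 0) = 0.19 + 0.12 + 0.18 + 0.15 + 0.15 = 0.79.
E[T | T <= 0] = [(-4)·0.19 + (-3)·0.12 + (-2)·0.18 + (-1)·0.15 + 0·0.15] / 0.79
 = -1.63 / 0.79
 = -163/79

-2.063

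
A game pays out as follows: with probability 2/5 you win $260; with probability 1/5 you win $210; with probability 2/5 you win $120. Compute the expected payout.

194

E[payout] = 260·2/5 + 210·1/5 + 120·2/5
 = 104 + 42 + 48
 = 194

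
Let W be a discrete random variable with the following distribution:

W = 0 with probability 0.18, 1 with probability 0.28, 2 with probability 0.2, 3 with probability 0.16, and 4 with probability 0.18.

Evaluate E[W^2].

E[W^2] = Σ w^2·P(W=w)
 = 0·0.18 + 1·0.28 + 4·0.2 + 9·0.16 + 16·0.18
 = 0 + 0.28 + 0.8 + 1.44 + 2.88
 = 5.4

5.4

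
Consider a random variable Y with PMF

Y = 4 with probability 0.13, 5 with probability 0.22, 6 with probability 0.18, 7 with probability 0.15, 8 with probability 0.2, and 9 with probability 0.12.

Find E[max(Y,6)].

6.91

E[max(Y,6)] = Σ max(y,6)·P(Y=y)
 = 6·0.13 + 6·0.22 + 6·0.18 + 7·0.15 + 8·0.2 + 9·0.12
 = 0.78 + 1.32 + 1.08 + 1.05 + 1.6 + 1.08
 = 6.91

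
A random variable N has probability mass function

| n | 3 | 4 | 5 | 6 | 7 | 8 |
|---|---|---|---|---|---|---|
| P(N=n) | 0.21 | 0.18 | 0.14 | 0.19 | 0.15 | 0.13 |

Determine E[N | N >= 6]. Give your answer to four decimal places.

6.8723

P(N >= 6) = 0.19 + 0.15 + 0.13 = 0.47.
E[N | N >= 6] = [6·0.19 + 7·0.15 + 8·0.13] / 0.47
 = 3.23 / 0.47
 = 323/47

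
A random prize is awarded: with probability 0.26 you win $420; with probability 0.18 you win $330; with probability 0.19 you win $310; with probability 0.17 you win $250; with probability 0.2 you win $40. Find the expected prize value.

E[payout] = 420·0.26 + 330·0.18 + 310·0.19 + 250·0.17 + 40·0.2
 = 109.2 + 59.4 + 58.9 + 42.5 + 8
 = 278

278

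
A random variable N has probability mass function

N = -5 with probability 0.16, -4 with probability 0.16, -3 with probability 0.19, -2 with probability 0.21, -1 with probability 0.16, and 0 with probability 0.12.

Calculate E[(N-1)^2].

E[(N-1)^2] = Σ (n-1)^2·P(N=n)
 = 36·0.16 + 25·0.16 + 16·0.19 + 9·0.21 + 4·0.16 + 1·0.12
 = 5.76 + 4 + 3.04 + 1.89 + 0.64 + 0.12
 = 15.45

15.45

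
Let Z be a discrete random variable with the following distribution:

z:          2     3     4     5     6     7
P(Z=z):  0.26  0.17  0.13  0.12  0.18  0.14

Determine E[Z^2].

20.99

E[Z^2] = Σ z^2·P(Z=z)
 = 4·0.26 + 9·0.17 + 16·0.13 + 25·0.12 + 36·0.18 + 49·0.14
 = 1.04 + 1.53 + 2.08 + 3 + 6.48 + 6.86
 = 20.99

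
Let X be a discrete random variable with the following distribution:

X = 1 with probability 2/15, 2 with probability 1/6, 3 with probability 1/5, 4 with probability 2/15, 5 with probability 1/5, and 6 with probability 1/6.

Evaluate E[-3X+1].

E[-3X+1] = Σ (-3x+1)·P(X=x)
 = (-2)·2/15 + (-5)·1/6 + (-8)·1/5 + (-11)·2/15 + (-14)·1/5 + (-17)·1/6
 = (-4/15) + (-5/6) + (-8/5) + (-22/15) + (-14/5) + (-17/6)
 = -49/5

-9.8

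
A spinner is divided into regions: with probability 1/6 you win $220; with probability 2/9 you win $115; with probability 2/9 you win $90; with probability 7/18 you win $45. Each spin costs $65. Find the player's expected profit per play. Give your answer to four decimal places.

E[payout] = 220·1/6 + 115·2/9 + 90·2/9 + 45·7/18
 = 110/3 + 230/9 + 20 + 35/2
 = 1795/18
Net = 1795/18 - 65 = 625/18

34.7222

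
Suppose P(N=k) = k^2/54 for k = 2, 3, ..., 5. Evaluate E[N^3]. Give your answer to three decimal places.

E[N^3] = Σ n^3·P(N=n)
 = 8·2/27 + 27·1/6 + 64·8/27 + 125·25/54
 = 16/27 + 9/2 + 512/27 + 3125/54
 = 2212/27

81.926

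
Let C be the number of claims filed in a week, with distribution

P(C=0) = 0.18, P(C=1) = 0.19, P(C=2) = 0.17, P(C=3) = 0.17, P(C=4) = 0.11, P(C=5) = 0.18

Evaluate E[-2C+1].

-3.76

E[-2C+1] = Σ (-2c+1)·P(C=c)
 = 1·0.18 + (-1)·0.19 + (-3)·0.17 + (-5)·0.17 + (-7)·0.11 + (-9)·0.18
 = 0.18 + (-0.19) + (-0.51) + (-0.85) + (-0.77) + (-1.62)
 = -3.76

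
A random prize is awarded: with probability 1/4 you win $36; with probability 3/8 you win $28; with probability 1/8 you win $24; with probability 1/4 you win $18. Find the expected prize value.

27

E[payout] = 36·1/4 + 28·3/8 + 24·1/8 + 18·1/4
 = 9 + 21/2 + 3 + 9/2
 = 27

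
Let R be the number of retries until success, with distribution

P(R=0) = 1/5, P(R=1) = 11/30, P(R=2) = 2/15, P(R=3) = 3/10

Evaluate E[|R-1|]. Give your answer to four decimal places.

0.9333

E[|R-1|] = Σ |r-1|·P(R=r)
 = 1·1/5 + 0·11/30 + 1·2/15 + 2·3/10
 = 1/5 + 0 + 2/15 + 3/5
 = 14/15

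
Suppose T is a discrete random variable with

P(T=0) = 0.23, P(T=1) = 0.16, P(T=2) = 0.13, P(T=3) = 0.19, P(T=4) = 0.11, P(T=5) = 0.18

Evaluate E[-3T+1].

E[-3T+1] = Σ (-3t+1)·P(T=t)
 = 1·0.23 + (-2)·0.16 + (-5)·0.13 + (-8)·0.19 + (-11)·0.11 + (-14)·0.18
 = 0.23 + (-0.32) + (-0.65) + (-1.52) + (-1.21) + (-2.52)
 = -5.99

-5.99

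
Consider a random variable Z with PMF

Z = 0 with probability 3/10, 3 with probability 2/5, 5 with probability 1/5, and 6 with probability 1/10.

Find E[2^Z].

16.3

E[2^Z] = Σ 2^z·P(Z=z)
 = 1·3/10 + 8·2/5 + 32·1/5 + 64·1/10
 = 3/10 + 16/5 + 32/5 + 32/5
 = 163/10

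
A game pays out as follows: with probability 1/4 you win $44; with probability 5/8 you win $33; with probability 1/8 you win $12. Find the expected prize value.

E[payout] = 44·1/4 + 33·5/8 + 12·1/8
 = 11 + 165/8 + 3/2
 = 265/8

33.125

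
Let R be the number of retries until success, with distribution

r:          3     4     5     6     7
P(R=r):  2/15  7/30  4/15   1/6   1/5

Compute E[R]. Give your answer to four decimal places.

E[R] = Σ r·P(R=r)
 = 3·2/15 + 4·7/30 + 5·4/15 + 6·1/6 + 7·1/5
 = 2/5 + 14/15 + 4/3 + 1 + 7/5
 = 76/15

5.0667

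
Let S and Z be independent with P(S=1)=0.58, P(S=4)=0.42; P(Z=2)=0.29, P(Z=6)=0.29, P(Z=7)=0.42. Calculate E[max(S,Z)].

5.5036

E[max(S,Z)] = Σ_s Σ_z max(s,z) · P(S=s)P(Z=z)
 = 2·0.1682 + 6·0.1682 + 7·0.2436 + 4·0.1218 + 6·0.1218 + 7·0.1764
 = 0.3364 + 1.0092 + 1.7052 + 0.4872 + 0.7308 + 1.2348
 = 5.5036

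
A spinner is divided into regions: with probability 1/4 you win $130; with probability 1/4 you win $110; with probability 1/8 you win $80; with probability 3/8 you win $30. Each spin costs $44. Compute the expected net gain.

37.25

E[payout] = 130·1/4 + 110·1/4 + 80·1/8 + 30·3/8
 = 65/2 + 55/2 + 10 + 45/4
 = 325/4
Net = 325/4 - 44 = 149/4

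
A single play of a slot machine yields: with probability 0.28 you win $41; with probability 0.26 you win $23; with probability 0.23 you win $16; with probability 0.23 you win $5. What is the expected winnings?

E[payout] = 41·0.28 + 23·0.26 + 16·0.23 + 5·0.23
 = 11.48 + 5.98 + 3.68 + 1.15
 = 22.29

22.29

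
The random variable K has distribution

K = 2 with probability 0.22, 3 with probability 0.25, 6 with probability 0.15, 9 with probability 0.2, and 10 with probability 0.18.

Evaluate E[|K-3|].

3.13

E[|K-3|] = Σ |k-3|·P(K=k)
 = 1·0.22 + 0·0.25 + 3·0.15 + 6·0.2 + 7·0.18
 = 0.22 + 0 + 0.45 + 1.2 + 1.26
 = 3.13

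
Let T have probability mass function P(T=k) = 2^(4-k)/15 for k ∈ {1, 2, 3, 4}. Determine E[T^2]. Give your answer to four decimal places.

3.8667

E[T^2] = Σ t^2·P(T=t)
 = 1·8/15 + 4·4/15 + 9·2/15 + 16·1/15
 = 8/15 + 16/15 + 6/5 + 16/15
 = 58/15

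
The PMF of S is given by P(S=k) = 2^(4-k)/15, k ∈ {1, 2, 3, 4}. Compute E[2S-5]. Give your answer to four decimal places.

E[2S-5] = Σ (2s-5)·P(S=s)
 = (-3)·8/15 + (-1)·4/15 + 1·2/15 + 3·1/15
 = (-8/5) + (-4/15) + 2/15 + 1/5
 = -23/15

-1.5333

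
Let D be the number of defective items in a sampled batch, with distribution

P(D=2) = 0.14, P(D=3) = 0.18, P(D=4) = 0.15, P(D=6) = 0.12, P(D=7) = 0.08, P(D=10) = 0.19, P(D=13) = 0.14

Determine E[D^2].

E[D^2] = Σ d^2·P(D=d)
 = 4·0.14 + 9·0.18 + 16·0.15 + 36·0.12 + 49·0.08 + 100·0.19 + 169·0.14
 = 0.56 + 1.62 + 2.4 + 4.32 + 3.92 + 19 + 23.66
 = 55.48

55.48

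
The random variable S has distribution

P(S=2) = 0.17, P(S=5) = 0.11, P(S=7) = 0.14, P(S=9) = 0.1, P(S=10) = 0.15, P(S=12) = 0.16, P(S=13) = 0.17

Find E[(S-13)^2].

E[(S-13)^2] = Σ (s-13)^2·P(S=s)
 = 121·0.17 + 64·0.11 + 36·0.14 + 16·0.1 + 9·0.15 + 1·0.16 + 0·0.17
 = 20.57 + 7.04 + 5.04 + 1.6 + 1.35 + 0.16 + 0
 = 35.76

35.76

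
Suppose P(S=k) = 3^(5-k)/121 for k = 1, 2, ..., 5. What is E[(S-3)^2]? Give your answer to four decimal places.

E[(S-3)^2] = Σ (s-3)^2·P(S=s)
 = 4·81/121 + 1·27/121 + 0·9/121 + 1·3/121 + 4·1/121
 = 324/121 + 27/121 + 0 + 3/121 + 4/121
 = 358/121

2.9587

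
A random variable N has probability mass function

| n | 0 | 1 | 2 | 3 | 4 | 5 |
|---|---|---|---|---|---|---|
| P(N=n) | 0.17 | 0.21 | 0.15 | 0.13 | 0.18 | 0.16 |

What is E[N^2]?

8.86

E[N^2] = Σ n^2·P(N=n)
 = 0·0.17 + 1·0.21 + 4·0.15 + 9·0.13 + 16·0.18 + 25·0.16
 = 0 + 0.21 + 0.6 + 1.17 + 2.88 + 4
 = 8.86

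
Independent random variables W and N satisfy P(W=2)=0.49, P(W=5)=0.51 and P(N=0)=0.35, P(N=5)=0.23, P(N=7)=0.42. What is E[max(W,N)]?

E[max(W,N)] = Σ_w Σ_n max(w,n) · P(W=w)P(N=n)
 = 2·0.1715 + 5·0.1127 + 7·0.2058 + 5·0.1785 + 5·0.1173 + 7·0.2142
 = 0.343 + 0.5635 + 1.4406 + 0.8925 + 0.5865 + 1.4994
 = 5.3255

5.3255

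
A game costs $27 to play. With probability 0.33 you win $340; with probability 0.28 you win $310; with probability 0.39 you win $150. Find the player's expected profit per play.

E[payout] = 340·0.33 + 310·0.28 + 150·0.39
 = 112.2 + 86.8 + 58.5
 = 257.5
Net = 257.5 - 27 = 230.5

230.5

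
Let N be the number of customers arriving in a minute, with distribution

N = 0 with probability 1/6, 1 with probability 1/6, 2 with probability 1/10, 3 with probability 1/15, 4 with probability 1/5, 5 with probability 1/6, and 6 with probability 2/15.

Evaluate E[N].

3

E[N] = Σ n·P(N=n)
 = 0·1/6 + 1·1/6 + 2·1/10 + 3·1/15 + 4·1/5 + 5·1/6 + 6·2/15
 = 0 + 1/6 + 1/5 + 1/5 + 4/5 + 5/6 + 4/5
 = 3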